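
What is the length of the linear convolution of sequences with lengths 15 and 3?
Linear/full convolution length: m + n - 1 = 15 + 3 - 1 = 17

17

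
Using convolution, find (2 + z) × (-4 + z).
Ascending coefficients: a = [2, 1], b = [-4, 1]. c[0] = 2×-4 = -8; c[1] = 2×1 + 1×-4 = -2; c[2] = 1×1 = 1. Result coefficients: [-8, -2, 1] → -8 - 2z + z^2

-8 - 2z + z^2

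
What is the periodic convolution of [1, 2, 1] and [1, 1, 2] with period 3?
Use y[k] = Σ_j s[j]·t[(k-j) mod 3]. y[0] = 1×1 + 2×2 + 1×1 = 6; y[1] = 1×1 + 2×1 + 1×2 = 5; y[2] = 1×2 + 2×1 + 1×1 = 5. Result: [6, 5, 5]

[6, 5, 5]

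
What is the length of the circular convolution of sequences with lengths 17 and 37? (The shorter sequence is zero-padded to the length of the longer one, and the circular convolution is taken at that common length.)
Circular convolution (zero-padding the shorter input) has length max(m, n) = max(17, 37) = 37

37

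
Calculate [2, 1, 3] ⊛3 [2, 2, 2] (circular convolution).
Use y[k] = Σ_j u[j]·v[(k-j) mod 3]. y[0] = 2×2 + 1×2 + 3×2 = 12; y[1] = 2×2 + 1×2 + 3×2 = 12; y[2] = 2×2 + 1×2 + 3×2 = 12. Result: [12, 12, 12]

[12, 12, 12]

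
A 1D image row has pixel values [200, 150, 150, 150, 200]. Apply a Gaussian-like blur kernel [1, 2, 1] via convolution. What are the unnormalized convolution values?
Convolve image row [200, 150, 150, 150, 200] with kernel [1, 2, 1]: y[0] = 200×1 = 200; y[1] = 200×2 + 150×1 = 550; y[2] = 200×1 + 150×2 + 150×1 = 650; y[3] = 150×1 + 150×2 + 150×1 = 600; y[4] = 150×1 + 150×2 + 200×1 = 650; y[5] = 150×1 + 200×2 = 550; y[6] = 200×1 = 200 → [200, 550, 650, 600, 650, 550, 200]. Normalization factor = sum(kernel) = 4.

[200, 550, 650, 600, 650, 550, 200]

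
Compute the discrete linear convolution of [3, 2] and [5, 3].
y[0] = 3×5 = 15; y[1] = 3×3 + 2×5 = 19; y[2] = 2×3 = 6

[15, 19, 6]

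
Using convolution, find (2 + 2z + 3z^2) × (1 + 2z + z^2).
Ascending coefficients: a = [2, 2, 3], b = [1, 2, 1]. c[0] = 2×1 = 2; c[1] = 2×2 + 2×1 = 6; c[2] = 2×1 + 2×2 + 3×1 = 9; c[3] = 2×1 + 3×2 = 8; c[4] = 3×1 = 3. Result coefficients: [2, 6, 9, 8, 3] → 2 + 6z + 9z^2 + 8z^3 + 3z^4

2 + 6z + 9z^2 + 8z^3 + 3z^4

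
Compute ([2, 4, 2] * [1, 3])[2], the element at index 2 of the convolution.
Use y[k] = Σ_i a[i]·b[k-i] at k=2. y[2] = 4×3 + 2×1 = 14

14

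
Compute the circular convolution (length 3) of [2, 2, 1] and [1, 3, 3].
Use y[k] = Σ_j f[j]·g[(k-j) mod 3]. y[0] = 2×1 + 2×3 + 1×3 = 11; y[1] = 2×3 + 2×1 + 1×3 = 11; y[2] = 2×3 + 2×3 + 1×1 = 13. Result: [11, 11, 13]

[11, 11, 13]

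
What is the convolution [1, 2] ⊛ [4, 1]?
y[0] = 1×4 = 4; y[1] = 1×1 + 2×4 = 9; y[2] = 2×1 = 2

[4, 9, 2]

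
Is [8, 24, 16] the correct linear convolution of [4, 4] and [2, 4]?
Recompute linear convolution of [4, 4] and [2, 4]: y[0] = 4×2 = 8; y[1] = 4×4 + 4×2 = 24; y[2] = 4×4 = 16 → [8, 24, 16]. Given [8, 24, 16] matches, so answer: Yes

Yes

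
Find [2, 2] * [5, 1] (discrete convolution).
y[0] = 2×5 = 10; y[1] = 2×1 + 2×5 = 12; y[2] = 2×1 = 2

[10, 12, 2]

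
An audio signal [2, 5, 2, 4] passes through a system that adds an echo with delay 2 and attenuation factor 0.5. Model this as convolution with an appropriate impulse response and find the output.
Direct-path + delayed-attenuated-path model → impulse response h = [1, 0, 0.5] (1 at lag 0, 0.5 at lag 2). Output y[n] = x[n] + 0.5·x[n - 2] (with x[n] = 0 outside 0..3): y[0] = 2 + 0.5×0 = 2; y[1] = 5 + 0.5×0 = 5; y[2] = 2 + 0.5×2 = 3.0; y[3] = 4 + 0.5×5 = 6.5; y[4] = 0 + 0.5×2 = 1.0; y[5] = 0 + 0.5×4 = 2.0. So y = [2, 5, 3.0, 6.5, 1.0, 2.0]

[2, 5, 3.0, 6.5, 1.0, 2.0]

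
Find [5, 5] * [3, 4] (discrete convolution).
y[0] = 5×3 = 15; y[1] = 5×4 + 5×3 = 35; y[2] = 5×4 = 20

[15, 35, 20]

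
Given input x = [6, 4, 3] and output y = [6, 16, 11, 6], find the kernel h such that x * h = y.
Output length 4 = len(x) + len(h) - 1 ⇒ len(h) = 2. Solve h forward using h[k] = (y[k] - Σ_{i≥1} x[i]·h[k-i]) / x[0]: h[0] = y[0] / x[0] = 6 / 6 = 1; h[1] = (y[1] - 4×1) / x[0] = (16 - 4×1) / 6 = 2. So h = [1, 2]. Forward-check [6, 4, 3] * [1, 2]: y[0] = 6×1 = 6; y[1] = 6×2 + 4×1 = 16; y[2] = 4×2 + 3×1 = 11; y[3] = 3×2 = 6 → [6, 16, 11, 6] ✓

[1, 2]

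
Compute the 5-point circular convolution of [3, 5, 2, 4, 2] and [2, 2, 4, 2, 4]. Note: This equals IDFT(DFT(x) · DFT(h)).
Either evaluate y[k] = Σ_j x[j]·h[(k-j) mod 5] directly, or use IDFT(DFT(x) · DFT(h)). y[0] = 3×2 + 5×4 + 2×2 + 4×4 + 2×2 = 50; y[1] = 3×2 + 5×2 + 2×4 + 4×2 + 2×4 = 40; y[2] = 3×4 + 5×2 + 2×2 + 4×4 + 2×2 = 46; y[3] = 3×2 + 5×4 + 2×2 + 4×2 + 2×4 = 46; y[4] = 3×4 + 5×2 + 2×4 + 4×2 + 2×2 = 42. Result: [50, 40, 46, 46, 42]

[50, 40, 46, 46, 42]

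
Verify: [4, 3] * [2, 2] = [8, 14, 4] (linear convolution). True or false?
Recompute linear convolution of [4, 3] and [2, 2]: y[0] = 4×2 = 8; y[1] = 4×2 + 3×2 = 14; y[2] = 3×2 = 6 → [8, 14, 6]. Compare to given [8, 14, 4]: they differ at index 2: given 4, correct 6, so answer: No

No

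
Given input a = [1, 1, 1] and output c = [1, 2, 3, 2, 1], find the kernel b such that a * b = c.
Output length 5 = len(a) + len(b) - 1 ⇒ len(b) = 3. Solve b forward using b[k] = (c[k] - Σ_{i≥1} a[i]·b[k-i]) / a[0]: b[0] = c[0] / a[0] = 1 / 1 = 1; b[1] = (c[1] - 1×1) / a[0] = (2 - 1×1) / 1 = 1; b[2] = (c[2] - 1×1 - 1×1) / a[0] = (3 - 1×1 - 1×1) / 1 = 1. So b = [1, 1, 1]. Forward-check [1, 1, 1] * [1, 1, 1]: c[0] = 1×1 = 1; c[1] = 1×1 + 1×1 = 2; c[2] = 1×1 + 1×1 + 1×1 = 3; c[3] = 1×1 + 1×1 = 2; c[4] = 1×1 = 1 → [1, 2, 3, 2, 1] ✓

[1, 1, 1]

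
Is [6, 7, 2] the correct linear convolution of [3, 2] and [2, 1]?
Recompute linear convolution of [3, 2] and [2, 1]: y[0] = 3×2 = 6; y[1] = 3×1 + 2×2 = 7; y[2] = 2×1 = 2 → [6, 7, 2]. Given [6, 7, 2] matches, so answer: Yes

Yes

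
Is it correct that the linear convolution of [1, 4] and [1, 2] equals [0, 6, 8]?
Recompute linear convolution of [1, 4] and [1, 2]: y[0] = 1×1 = 1; y[1] = 1×2 + 4×1 = 6; y[2] = 4×2 = 8 → [1, 6, 8]. Compare to given [0, 6, 8]: they differ at index 0: given 0, correct 1, so answer: No

No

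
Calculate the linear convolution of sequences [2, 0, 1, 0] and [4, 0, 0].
y[0] = 2×4 = 8; y[1] = 2×0 + 0×4 = 0; y[2] = 2×0 + 0×0 + 1×4 = 4; y[3] = 0×0 + 1×0 + 0×4 = 0; y[4] = 1×0 + 0×0 = 0; y[5] = 0×0 = 0

[8, 0, 4, 0, 0, 0]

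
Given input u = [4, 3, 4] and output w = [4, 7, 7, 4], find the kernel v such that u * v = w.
Output length 4 = len(u) + len(v) - 1 ⇒ len(v) = 2. Solve v forward using v[k] = (w[k] - Σ_{i≥1} u[i]·v[k-i]) / u[0]: v[0] = w[0] / u[0] = 4 / 4 = 1; v[1] = (w[1] - 3×1) / u[0] = (7 - 3×1) / 4 = 1. So v = [1, 1]. Forward-check [4, 3, 4] * [1, 1]: w[0] = 4×1 = 4; w[1] = 4×1 + 3×1 = 7; w[2] = 3×1 + 4×1 = 7; w[3] = 4×1 = 4 → [4, 7, 7, 4] ✓

[1, 1]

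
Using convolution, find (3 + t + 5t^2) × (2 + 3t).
Ascending coefficients: a = [3, 1, 5], b = [2, 3]. c[0] = 3×2 = 6; c[1] = 3×3 + 1×2 = 11; c[2] = 1×3 + 5×2 = 13; c[3] = 5×3 = 15. Result coefficients: [6, 11, 13, 15] → 6 + 11t + 13t^2 + 15t^3

6 + 11t + 13t^2 + 15t^3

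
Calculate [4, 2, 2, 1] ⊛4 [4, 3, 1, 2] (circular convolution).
Use y[k] = Σ_j x[j]·h[(k-j) mod 4]. y[0] = 4×4 + 2×2 + 2×1 + 1×3 = 25; y[1] = 4×3 + 2×4 + 2×2 + 1×1 = 25; y[2] = 4×1 + 2×3 + 2×4 + 1×2 = 20; y[3] = 4×2 + 2×1 + 2×3 + 1×4 = 20. Result: [25, 25, 20, 20]

[25, 25, 20, 20]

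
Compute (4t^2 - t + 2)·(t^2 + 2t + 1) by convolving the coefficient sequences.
Ascending coefficients: a = [2, -1, 4], b = [1, 2, 1]. c[0] = 2×1 = 2; c[1] = 2×2 + -1×1 = 3; c[2] = 2×1 + -1×2 + 4×1 = 4; c[3] = -1×1 + 4×2 = 7; c[4] = 4×1 = 4. Result coefficients: [2, 3, 4, 7, 4] → 4t^4 + 7t^3 + 4t^2 + 3t + 2

4t^4 + 7t^3 + 4t^2 + 3t + 2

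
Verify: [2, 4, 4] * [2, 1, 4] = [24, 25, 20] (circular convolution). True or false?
Recompute circular convolution of [2, 4, 4] and [2, 1, 4]: y[0] = 2×2 + 4×4 + 4×1 = 24; y[1] = 2×1 + 4×2 + 4×4 = 26; y[2] = 2×4 + 4×1 + 4×2 = 20 → [24, 26, 20]. Compare to given [24, 25, 20]: they differ at index 1: given 25, correct 26, so answer: No

No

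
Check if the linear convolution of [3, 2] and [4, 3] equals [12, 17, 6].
Recompute linear convolution of [3, 2] and [4, 3]: y[0] = 3×4 = 12; y[1] = 3×3 + 2×4 = 17; y[2] = 2×3 = 6 → [12, 17, 6]. Given [12, 17, 6] matches, so answer: Yes

Yes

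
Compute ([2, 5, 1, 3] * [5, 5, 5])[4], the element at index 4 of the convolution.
Use y[k] = Σ_i a[i]·b[k-i] at k=4. y[4] = 1×5 + 3×5 = 20

20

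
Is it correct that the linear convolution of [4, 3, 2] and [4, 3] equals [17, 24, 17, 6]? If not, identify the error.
Recompute linear convolution of [4, 3, 2] and [4, 3]: y[0] = 4×4 = 16; y[1] = 4×3 + 3×4 = 24; y[2] = 3×3 + 2×4 = 17; y[3] = 2×3 = 6 → [16, 24, 17, 6]. Compare to given [17, 24, 17, 6]: they differ at index 0: given 17, correct 16, so answer: No

No. Error at index 0: given 17, correct 16.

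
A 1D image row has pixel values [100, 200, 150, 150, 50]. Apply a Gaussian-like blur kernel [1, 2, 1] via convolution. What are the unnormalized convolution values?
Convolve image row [100, 200, 150, 150, 50] with kernel [1, 2, 1]: y[0] = 100×1 = 100; y[1] = 100×2 + 200×1 = 400; y[2] = 100×1 + 200×2 + 150×1 = 650; y[3] = 200×1 + 150×2 + 150×1 = 650; y[4] = 150×1 + 150×2 + 50×1 = 500; y[5] = 150×1 + 50×2 = 250; y[6] = 50×1 = 50 → [100, 400, 650, 650, 500, 250, 50]. Normalization factor = sum(kernel) = 4.

[100, 400, 650, 650, 500, 250, 50]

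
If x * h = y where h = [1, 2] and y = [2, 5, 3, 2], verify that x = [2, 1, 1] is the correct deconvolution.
Forward-compute [2, 1, 1] * [1, 2]: y[0] = 2×1 = 2; y[1] = 2×2 + 1×1 = 5; y[2] = 1×2 + 1×1 = 3; y[3] = 1×2 = 2 → [2, 5, 3, 2]. Matches given y = [2, 5, 3, 2], so verified.

Verified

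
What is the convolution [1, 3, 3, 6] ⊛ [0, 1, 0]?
y[0] = 1×0 = 0; y[1] = 1×1 + 3×0 = 1; y[2] = 1×0 + 3×1 + 3×0 = 3; y[3] = 3×0 + 3×1 + 6×0 = 3; y[4] = 3×0 + 6×1 = 6; y[5] = 6×0 = 0

[0, 1, 3, 3, 6, 0]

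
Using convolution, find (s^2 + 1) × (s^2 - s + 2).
Ascending coefficients: a = [1, 0, 1], b = [2, -1, 1]. c[0] = 1×2 = 2; c[1] = 1×-1 + 0×2 = -1; c[2] = 1×1 + 0×-1 + 1×2 = 3; c[3] = 0×1 + 1×-1 = -1; c[4] = 1×1 = 1. Result coefficients: [2, -1, 3, -1, 1] → s^4 - s^3 + 3s^2 - s + 2

s^4 - s^3 + 3s^2 - s + 2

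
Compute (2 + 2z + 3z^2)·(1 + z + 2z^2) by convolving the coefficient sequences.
Ascending coefficients: a = [2, 2, 3], b = [1, 1, 2]. c[0] = 2×1 = 2; c[1] = 2×1 + 2×1 = 4; c[2] = 2×2 + 2×1 + 3×1 = 9; c[3] = 2×2 + 3×1 = 7; c[4] = 3×2 = 6. Result coefficients: [2, 4, 9, 7, 6] → 2 + 4z + 9z^2 + 7z^3 + 6z^4

2 + 4z + 9z^2 + 7z^3 + 6z^4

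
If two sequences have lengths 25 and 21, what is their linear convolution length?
Linear/full convolution length: m + n - 1 = 25 + 21 - 1 = 45

45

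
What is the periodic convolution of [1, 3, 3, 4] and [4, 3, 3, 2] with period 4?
Use y[k] = Σ_j f[j]·g[(k-j) mod 4]. y[0] = 1×4 + 3×2 + 3×3 + 4×3 = 31; y[1] = 1×3 + 3×4 + 3×2 + 4×3 = 33; y[2] = 1×3 + 3×3 + 3×4 + 4×2 = 32; y[3] = 1×2 + 3×3 + 3×3 + 4×4 = 36. Result: [31, 33, 32, 36]

[31, 33, 32, 36]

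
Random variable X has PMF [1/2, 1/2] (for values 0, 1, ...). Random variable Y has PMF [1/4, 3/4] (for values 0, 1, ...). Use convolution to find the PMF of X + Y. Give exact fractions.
P(X+Y=k) = Σ_i P(X=i)·P(Y=k-i) — a convolution of [1/2, 1/2] and [1/4, 3/4]. P(X+Y=0) = (1/2)×(1/4) = 1/8; P(X+Y=1) = (1/2)×(3/4) + (1/2)×(1/4) = 3/8 + 1/8 = 1/2; P(X+Y=2) = (1/2)×(3/4) = 3/8. PMF: [1/8, 1/2, 3/8] (sums to 1 ✓)

[1/8, 1/2, 3/8]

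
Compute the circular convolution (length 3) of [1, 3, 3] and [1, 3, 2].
Use y[k] = Σ_j f[j]·g[(k-j) mod 3]. y[0] = 1×1 + 3×2 + 3×3 = 16; y[1] = 1×3 + 3×1 + 3×2 = 12; y[2] = 1×2 + 3×3 + 3×1 = 14. Result: [16, 12, 14]

[16, 12, 14]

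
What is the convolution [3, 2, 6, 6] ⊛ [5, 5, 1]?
y[0] = 3×5 = 15; y[1] = 3×5 + 2×5 = 25; y[2] = 3×1 + 2×5 + 6×5 = 43; y[3] = 2×1 + 6×5 + 6×5 = 62; y[4] = 6×1 + 6×5 = 36; y[5] = 6×1 = 6

[15, 25, 43, 62, 36, 6]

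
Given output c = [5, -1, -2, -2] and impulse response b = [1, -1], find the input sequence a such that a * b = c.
Deconvolve c=[5, -1, -2, -2] by b=[1, -1]. Since b[0]=1, solve forward: a[0] = c[0] / 1 = 5; a[1] = (c[1] - 5×-1) / 1 = 4; a[2] = (c[2] - 4×-1) / 1 = 2. So a = [5, 4, 2]. Check by forward convolution: c[0] = 5×1 = 5; c[1] = 5×-1 + 4×1 = -1; c[2] = 4×-1 + 2×1 = -2; c[3] = 2×-1 = -2

[5, 4, 2]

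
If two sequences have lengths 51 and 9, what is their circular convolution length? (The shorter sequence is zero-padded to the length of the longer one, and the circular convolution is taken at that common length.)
Circular convolution (zero-padding the shorter input) has length max(m, n) = max(51, 9) = 51

51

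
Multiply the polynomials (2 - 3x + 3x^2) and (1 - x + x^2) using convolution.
Ascending coefficients: a = [2, -3, 3], b = [1, -1, 1]. c[0] = 2×1 = 2; c[1] = 2×-1 + -3×1 = -5; c[2] = 2×1 + -3×-1 + 3×1 = 8; c[3] = -3×1 + 3×-1 = -6; c[4] = 3×1 = 3. Result coefficients: [2, -5, 8, -6, 3] → 2 - 5x + 8x^2 - 6x^3 + 3x^4

2 - 5x + 8x^2 - 6x^3 + 3x^4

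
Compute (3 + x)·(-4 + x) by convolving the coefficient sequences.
Ascending coefficients: a = [3, 1], b = [-4, 1]. c[0] = 3×-4 = -12; c[1] = 3×1 + 1×-4 = -1; c[2] = 1×1 = 1. Result coefficients: [-12, -1, 1] → -12 - x + x^2

-12 - x + x^2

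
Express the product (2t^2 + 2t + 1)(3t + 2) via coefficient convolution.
Ascending coefficients: a = [1, 2, 2], b = [2, 3]. c[0] = 1×2 = 2; c[1] = 1×3 + 2×2 = 7; c[2] = 2×3 + 2×2 = 10; c[3] = 2×3 = 6. Result coefficients: [2, 7, 10, 6] → 6t^3 + 10t^2 + 7t + 2

6t^3 + 10t^2 + 7t + 2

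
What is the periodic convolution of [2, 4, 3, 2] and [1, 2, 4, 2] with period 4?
Use y[k] = Σ_j s[j]·t[(k-j) mod 4]. y[0] = 2×1 + 4×2 + 3×4 + 2×2 = 26; y[1] = 2×2 + 4×1 + 3×2 + 2×4 = 22; y[2] = 2×4 + 4×2 + 3×1 + 2×2 = 23; y[3] = 2×2 + 4×4 + 3×2 + 2×1 = 28. Result: [26, 22, 23, 28]

[26, 22, 23, 28]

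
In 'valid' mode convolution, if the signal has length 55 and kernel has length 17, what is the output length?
'Valid' mode counts only positions where the kernel fully overlaps the signal: m - n + 1 = 55 - 17 + 1 = 39

39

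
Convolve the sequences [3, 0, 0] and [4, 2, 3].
y[0] = 3×4 = 12; y[1] = 3×2 + 0×4 = 6; y[2] = 3×3 + 0×2 + 0×4 = 9; y[3] = 0×3 + 0×2 = 0; y[4] = 0×3 = 0

[12, 6, 9, 0, 0]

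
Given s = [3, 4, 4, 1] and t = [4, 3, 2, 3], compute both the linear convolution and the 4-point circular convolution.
Linear: y_lin[0] = 3×4 = 12; y_lin[1] = 3×3 + 4×4 = 25; y_lin[2] = 3×2 + 4×3 + 4×4 = 34; y_lin[3] = 3×3 + 4×2 + 4×3 + 1×4 = 33; y_lin[4] = 4×3 + 4×2 + 1×3 = 23; y_lin[5] = 4×3 + 1×2 = 14; y_lin[6] = 1×3 = 3 → [12, 25, 34, 33, 23, 14, 3]. Circular (length 4): y[0] = 3×4 + 4×3 + 4×2 + 1×3 = 35; y[1] = 3×3 + 4×4 + 4×3 + 1×2 = 39; y[2] = 3×2 + 4×3 + 4×4 + 1×3 = 37; y[3] = 3×3 + 4×2 + 4×3 + 1×4 = 33 → [35, 39, 37, 33]

Linear: [12, 25, 34, 33, 23, 14, 3], Circular: [35, 39, 37, 33]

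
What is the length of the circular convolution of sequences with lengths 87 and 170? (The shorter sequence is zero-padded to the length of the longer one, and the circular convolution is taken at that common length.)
Circular convolution (zero-padding the shorter input) has length max(m, n) = max(87, 170) = 170

170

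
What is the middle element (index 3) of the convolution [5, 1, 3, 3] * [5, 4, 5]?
Use y[k] = Σ_i a[i]·b[k-i] at k=3. y[3] = 1×5 + 3×4 + 3×5 = 32

32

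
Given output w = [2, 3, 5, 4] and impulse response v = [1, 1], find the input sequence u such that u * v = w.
Deconvolve w=[2, 3, 5, 4] by v=[1, 1]. Since v[0]=1, solve forward: u[0] = w[0] / 1 = 2; u[1] = (w[1] - 2×1) / 1 = 1; u[2] = (w[2] - 1×1) / 1 = 4. So u = [2, 1, 4]. Check by forward convolution: w[0] = 2×1 = 2; w[1] = 2×1 + 1×1 = 3; w[2] = 1×1 + 4×1 = 5; w[3] = 4×1 = 4

[2, 1, 4]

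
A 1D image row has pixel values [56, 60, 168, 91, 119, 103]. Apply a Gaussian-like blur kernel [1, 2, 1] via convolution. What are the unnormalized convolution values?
Convolve image row [56, 60, 168, 91, 119, 103] with kernel [1, 2, 1]: y[0] = 56×1 = 56; y[1] = 56×2 + 60×1 = 172; y[2] = 56×1 + 60×2 + 168×1 = 344; y[3] = 60×1 + 168×2 + 91×1 = 487; y[4] = 168×1 + 91×2 + 119×1 = 469; y[5] = 91×1 + 119×2 + 103×1 = 432; y[6] = 119×1 + 103×2 = 325; y[7] = 103×1 = 103 → [56, 172, 344, 487, 469, 432, 325, 103]. Normalization factor = sum(kernel) = 4.

[56, 172, 344, 487, 469, 432, 325, 103]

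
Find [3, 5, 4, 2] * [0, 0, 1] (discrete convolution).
y[0] = 3×0 = 0; y[1] = 3×0 + 5×0 = 0; y[2] = 3×1 + 5×0 + 4×0 = 3; y[3] = 5×1 + 4×0 + 2×0 = 5; y[4] = 4×1 + 2×0 = 4; y[5] = 2×1 = 2

[0, 0, 3, 5, 4, 2]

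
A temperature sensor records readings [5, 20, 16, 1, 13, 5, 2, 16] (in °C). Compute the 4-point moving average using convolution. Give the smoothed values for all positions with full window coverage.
4-point moving average kernel = [1, 1, 1, 1]. Apply in 'valid' mode (full window coverage): avg[0] = (5 + 20 + 16 + 1) / 4 = 10.5; avg[1] = (20 + 16 + 1 + 13) / 4 = 12.5; avg[2] = (16 + 1 + 13 + 5) / 4 = 8.75; avg[3] = (1 + 13 + 5 + 2) / 4 = 5.25; avg[4] = (13 + 5 + 2 + 16) / 4 = 9.0. Smoothed values: [10.5, 12.5, 8.75, 5.25, 9.0]

[10.5, 12.5, 8.75, 5.25, 9.0]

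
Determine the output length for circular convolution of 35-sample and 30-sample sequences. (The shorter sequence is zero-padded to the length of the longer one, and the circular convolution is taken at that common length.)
Circular convolution (zero-padding the shorter input) has length max(m, n) = max(35, 30) = 35

35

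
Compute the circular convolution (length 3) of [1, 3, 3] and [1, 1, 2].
Use y[k] = Σ_j f[j]·g[(k-j) mod 3]. y[0] = 1×1 + 3×2 + 3×1 = 10; y[1] = 1×1 + 3×1 + 3×2 = 10; y[2] = 1×2 + 3×1 + 3×1 = 8. Result: [10, 10, 8]

[10, 10, 8]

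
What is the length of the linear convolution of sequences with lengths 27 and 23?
Linear/full convolution length: m + n - 1 = 27 + 23 - 1 = 49

49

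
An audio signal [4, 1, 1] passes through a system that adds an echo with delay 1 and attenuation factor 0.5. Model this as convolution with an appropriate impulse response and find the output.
Direct-path + delayed-attenuated-path model → impulse response h = [1, 0.5] (1 at lag 0, 0.5 at lag 1). Output y[n] = x[n] + 0.5·x[n - 1] (with x[n] = 0 outside 0..2): y[0] = 4 + 0.5×0 = 4; y[1] = 1 + 0.5×4 = 3.0; y[2] = 1 + 0.5×1 = 1.5; y[3] = 0 + 0.5×1 = 0.5. So y = [4, 3.0, 1.5, 0.5]

[4, 3.0, 1.5, 0.5]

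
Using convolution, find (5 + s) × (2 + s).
Ascending coefficients: a = [5, 1], b = [2, 1]. c[0] = 5×2 = 10; c[1] = 5×1 + 1×2 = 7; c[2] = 1×1 = 1. Result coefficients: [10, 7, 1] → 10 + 7s + s^2

10 + 7s + s^2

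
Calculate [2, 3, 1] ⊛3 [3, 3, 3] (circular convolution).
Use y[k] = Σ_j u[j]·v[(k-j) mod 3]. y[0] = 2×3 + 3×3 + 1×3 = 18; y[1] = 2×3 + 3×3 + 1×3 = 18; y[2] = 2×3 + 3×3 + 1×3 = 18. Result: [18, 18, 18]

[18, 18, 18]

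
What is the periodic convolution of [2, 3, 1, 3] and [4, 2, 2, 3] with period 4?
Use y[k] = Σ_j f[j]·g[(k-j) mod 4]. y[0] = 2×4 + 3×3 + 1×2 + 3×2 = 25; y[1] = 2×2 + 3×4 + 1×3 + 3×2 = 25; y[2] = 2×2 + 3×2 + 1×4 + 3×3 = 23; y[3] = 2×3 + 3×2 + 1×2 + 3×4 = 26. Result: [25, 25, 23, 26]

[25, 25, 23, 26]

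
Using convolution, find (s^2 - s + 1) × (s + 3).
Ascending coefficients: a = [1, -1, 1], b = [3, 1]. c[0] = 1×3 = 3; c[1] = 1×1 + -1×3 = -2; c[2] = -1×1 + 1×3 = 2; c[3] = 1×1 = 1. Result coefficients: [3, -2, 2, 1] → s^3 + 2s^2 - 2s + 3

s^3 + 2s^2 - 2s + 3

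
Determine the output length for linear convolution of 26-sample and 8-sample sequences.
Linear/full convolution length: m + n - 1 = 26 + 8 - 1 = 33

33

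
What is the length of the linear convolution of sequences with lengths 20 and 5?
Linear/full convolution length: m + n - 1 = 20 + 5 - 1 = 24

24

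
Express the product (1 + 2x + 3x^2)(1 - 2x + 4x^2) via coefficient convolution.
Ascending coefficients: a = [1, 2, 3], b = [1, -2, 4]. c[0] = 1×1 = 1; c[1] = 1×-2 + 2×1 = 0; c[2] = 1×4 + 2×-2 + 3×1 = 3; c[3] = 2×4 + 3×-2 = 2; c[4] = 3×4 = 12. Result coefficients: [1, 0, 3, 2, 12] → 1 + 3x^2 + 2x^3 + 12x^4

1 + 3x^2 + 2x^3 + 12x^4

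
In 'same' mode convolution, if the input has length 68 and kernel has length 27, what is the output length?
'Same' mode returns an output with the same length as the input: 68

68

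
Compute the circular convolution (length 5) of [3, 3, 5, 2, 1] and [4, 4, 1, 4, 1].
Use y[k] = Σ_j x[j]·h[(k-j) mod 5]. y[0] = 3×4 + 3×1 + 5×4 + 2×1 + 1×4 = 41; y[1] = 3×4 + 3×4 + 5×1 + 2×4 + 1×1 = 38; y[2] = 3×1 + 3×4 + 5×4 + 2×1 + 1×4 = 41; y[3] = 3×4 + 3×1 + 5×4 + 2×4 + 1×1 = 44; y[4] = 3×1 + 3×4 + 5×1 + 2×4 + 1×4 = 32. Result: [41, 38, 41, 44, 32]

[41, 38, 41, 44, 32]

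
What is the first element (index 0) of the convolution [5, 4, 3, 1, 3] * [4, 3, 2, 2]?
Use y[k] = Σ_i a[i]·b[k-i] at k=0. y[0] = 5×4 = 20

20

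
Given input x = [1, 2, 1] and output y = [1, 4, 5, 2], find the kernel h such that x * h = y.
Output length 4 = len(x) + len(h) - 1 ⇒ len(h) = 2. Solve h forward using h[k] = (y[k] - Σ_{i≥1} x[i]·h[k-i]) / x[0]: h[0] = y[0] / x[0] = 1 / 1 = 1; h[1] = (y[1] - 2×1) / x[0] = (4 - 2×1) / 1 = 2. So h = [1, 2]. Forward-check [1, 2, 1] * [1, 2]: y[0] = 1×1 = 1; y[1] = 1×2 + 2×1 = 4; y[2] = 2×2 + 1×1 = 5; y[3] = 1×2 = 2 → [1, 4, 5, 2] ✓

[1, 2]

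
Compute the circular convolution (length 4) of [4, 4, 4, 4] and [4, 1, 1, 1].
Use y[k] = Σ_j a[j]·b[(k-j) mod 4]. y[0] = 4×4 + 4×1 + 4×1 + 4×1 = 28; y[1] = 4×1 + 4×4 + 4×1 + 4×1 = 28; y[2] = 4×1 + 4×1 + 4×4 + 4×1 = 28; y[3] = 4×1 + 4×1 + 4×1 + 4×4 = 28. Result: [28, 28, 28, 28]

[28, 28, 28, 28]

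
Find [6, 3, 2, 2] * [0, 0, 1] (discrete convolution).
y[0] = 6×0 = 0; y[1] = 6×0 + 3×0 = 0; y[2] = 6×1 + 3×0 + 2×0 = 6; y[3] = 3×1 + 2×0 + 2×0 = 3; y[4] = 2×1 + 2×0 = 2; y[5] = 2×1 = 2

[0, 0, 6, 3, 2, 2]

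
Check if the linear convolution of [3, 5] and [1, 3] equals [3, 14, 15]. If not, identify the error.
Recompute linear convolution of [3, 5] and [1, 3]: y[0] = 3×1 = 3; y[1] = 3×3 + 5×1 = 14; y[2] = 5×3 = 15 → [3, 14, 15]. Given [3, 14, 15] matches, so answer: Yes

Yes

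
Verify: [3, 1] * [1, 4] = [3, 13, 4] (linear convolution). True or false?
Recompute linear convolution of [3, 1] and [1, 4]: y[0] = 3×1 = 3; y[1] = 3×4 + 1×1 = 13; y[2] = 1×4 = 4 → [3, 13, 4]. Given [3, 13, 4] matches, so answer: Yes

Yes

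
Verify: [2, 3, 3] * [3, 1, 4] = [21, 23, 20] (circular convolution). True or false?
Recompute circular convolution of [2, 3, 3] and [3, 1, 4]: y[0] = 2×3 + 3×4 + 3×1 = 21; y[1] = 2×1 + 3×3 + 3×4 = 23; y[2] = 2×4 + 3×1 + 3×3 = 20 → [21, 23, 20]. Given [21, 23, 20] matches, so answer: Yes

Yes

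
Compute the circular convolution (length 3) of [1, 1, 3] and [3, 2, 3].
Use y[k] = Σ_j a[j]·b[(k-j) mod 3]. y[0] = 1×3 + 1×3 + 3×2 = 12; y[1] = 1×2 + 1×3 + 3×3 = 14; y[2] = 1×3 + 1×2 + 3×3 = 14. Result: [12, 14, 14]

[12, 14, 14]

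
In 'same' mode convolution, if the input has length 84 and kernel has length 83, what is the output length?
'Same' mode returns an output with the same length as the input: 84

84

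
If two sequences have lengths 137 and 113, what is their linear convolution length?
Linear/full convolution length: m + n - 1 = 137 + 113 - 1 = 249

249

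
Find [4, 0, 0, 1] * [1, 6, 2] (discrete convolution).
y[0] = 4×1 = 4; y[1] = 4×6 + 0×1 = 24; y[2] = 4×2 + 0×6 + 0×1 = 8; y[3] = 0×2 + 0×6 + 1×1 = 1; y[4] = 0×2 + 1×6 = 6; y[5] = 1×2 = 2

[4, 24, 8, 1, 6, 2]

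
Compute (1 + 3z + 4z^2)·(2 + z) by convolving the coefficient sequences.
Ascending coefficients: a = [1, 3, 4], b = [2, 1]. c[0] = 1×2 = 2; c[1] = 1×1 + 3×2 = 7; c[2] = 3×1 + 4×2 = 11; c[3] = 4×1 = 4. Result coefficients: [2, 7, 11, 4] → 2 + 7z + 11z^2 + 4z^3

2 + 7z + 11z^2 + 4z^3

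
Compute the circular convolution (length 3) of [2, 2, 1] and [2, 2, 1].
Use y[k] = Σ_j f[j]·g[(k-j) mod 3]. y[0] = 2×2 + 2×1 + 1×2 = 8; y[1] = 2×2 + 2×2 + 1×1 = 9; y[2] = 2×1 + 2×2 + 1×2 = 8. Result: [8, 9, 8]

[8, 9, 8]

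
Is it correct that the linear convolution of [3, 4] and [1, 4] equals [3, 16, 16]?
Recompute linear convolution of [3, 4] and [1, 4]: y[0] = 3×1 = 3; y[1] = 3×4 + 4×1 = 16; y[2] = 4×4 = 16 → [3, 16, 16]. Given [3, 16, 16] matches, so answer: Yes

Yes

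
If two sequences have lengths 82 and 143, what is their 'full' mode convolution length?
Linear/full convolution length: m + n - 1 = 82 + 143 - 1 = 224

224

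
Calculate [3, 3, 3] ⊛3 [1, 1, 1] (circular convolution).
Use y[k] = Σ_j s[j]·t[(k-j) mod 3]. y[0] = 3×1 + 3×1 + 3×1 = 9; y[1] = 3×1 + 3×1 + 3×1 = 9; y[2] = 3×1 + 3×1 + 3×1 = 9. Result: [9, 9, 9]

[9, 9, 9]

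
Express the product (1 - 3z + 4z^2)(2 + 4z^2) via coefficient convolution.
Ascending coefficients: a = [1, -3, 4], b = [2, 0, 4]. c[0] = 1×2 = 2; c[1] = 1×0 + -3×2 = -6; c[2] = 1×4 + -3×0 + 4×2 = 12; c[3] = -3×4 + 4×0 = -12; c[4] = 4×4 = 16. Result coefficients: [2, -6, 12, -12, 16] → 2 - 6z + 12z^2 - 12z^3 + 16z^4

2 - 6z + 12z^2 - 12z^3 + 16z^4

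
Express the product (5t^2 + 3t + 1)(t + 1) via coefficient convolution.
Ascending coefficients: a = [1, 3, 5], b = [1, 1]. c[0] = 1×1 = 1; c[1] = 1×1 + 3×1 = 4; c[2] = 3×1 + 5×1 = 8; c[3] = 5×1 = 5. Result coefficients: [1, 4, 8, 5] → 5t^3 + 8t^2 + 4t + 1

5t^3 + 8t^2 + 4t + 1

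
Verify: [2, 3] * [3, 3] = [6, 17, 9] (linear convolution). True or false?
Recompute linear convolution of [2, 3] and [3, 3]: y[0] = 2×3 = 6; y[1] = 2×3 + 3×3 = 15; y[2] = 3×3 = 9 → [6, 15, 9]. Compare to given [6, 17, 9]: they differ at index 1: given 17, correct 15, so answer: No

No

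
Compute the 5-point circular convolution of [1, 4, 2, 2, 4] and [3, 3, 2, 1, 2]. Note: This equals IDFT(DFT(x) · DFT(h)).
Either evaluate y[k] = Σ_j x[j]·h[(k-j) mod 5] directly, or use IDFT(DFT(x) · DFT(h)). y[0] = 1×3 + 4×2 + 2×1 + 2×2 + 4×3 = 29; y[1] = 1×3 + 4×3 + 2×2 + 2×1 + 4×2 = 29; y[2] = 1×2 + 4×3 + 2×3 + 2×2 + 4×1 = 28; y[3] = 1×1 + 4×2 + 2×3 + 2×3 + 4×2 = 29; y[4] = 1×2 + 4×1 + 2×2 + 2×3 + 4×3 = 28. Result: [29, 29, 28, 29, 28]

[29, 29, 28, 29, 28]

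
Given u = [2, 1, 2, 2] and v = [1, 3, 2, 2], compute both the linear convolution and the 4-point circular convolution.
Linear: y_lin[0] = 2×1 = 2; y_lin[1] = 2×3 + 1×1 = 7; y_lin[2] = 2×2 + 1×3 + 2×1 = 9; y_lin[3] = 2×2 + 1×2 + 2×3 + 2×1 = 14; y_lin[4] = 1×2 + 2×2 + 2×3 = 12; y_lin[5] = 2×2 + 2×2 = 8; y_lin[6] = 2×2 = 4 → [2, 7, 9, 14, 12, 8, 4]. Circular (length 4): y[0] = 2×1 + 1×2 + 2×2 + 2×3 = 14; y[1] = 2×3 + 1×1 + 2×2 + 2×2 = 15; y[2] = 2×2 + 1×3 + 2×1 + 2×2 = 13; y[3] = 2×2 + 1×2 + 2×3 + 2×1 = 14 → [14, 15, 13, 14]

Linear: [2, 7, 9, 14, 12, 8, 4], Circular: [14, 15, 13, 14]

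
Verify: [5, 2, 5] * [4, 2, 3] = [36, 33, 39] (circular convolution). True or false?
Recompute circular convolution of [5, 2, 5] and [4, 2, 3]: y[0] = 5×4 + 2×3 + 5×2 = 36; y[1] = 5×2 + 2×4 + 5×3 = 33; y[2] = 5×3 + 2×2 + 5×4 = 39 → [36, 33, 39]. Given [36, 33, 39] matches, so answer: Yes

Yes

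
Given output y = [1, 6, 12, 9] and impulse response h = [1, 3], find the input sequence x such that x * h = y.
Deconvolve y=[1, 6, 12, 9] by h=[1, 3]. Since h[0]=1, solve forward: x[0] = y[0] / 1 = 1; x[1] = (y[1] - 1×3) / 1 = 3; x[2] = (y[2] - 3×3) / 1 = 3. So x = [1, 3, 3]. Check by forward convolution: y[0] = 1×1 = 1; y[1] = 1×3 + 3×1 = 6; y[2] = 3×3 + 3×1 = 12; y[3] = 3×3 = 9

[1, 3, 3]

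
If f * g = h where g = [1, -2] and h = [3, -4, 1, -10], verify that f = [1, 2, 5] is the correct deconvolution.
Forward-compute [1, 2, 5] * [1, -2]: h[0] = 1×1 = 1; h[1] = 1×-2 + 2×1 = 0; h[2] = 2×-2 + 5×1 = 1; h[3] = 5×-2 = -10 → [1, 0, 1, -10]. Does not match given h = [3, -4, 1, -10].

Not verified. [1, 2, 5] * [1, -2] = [1, 0, 1, -10], which differs from [3, -4, 1, -10] at index 0.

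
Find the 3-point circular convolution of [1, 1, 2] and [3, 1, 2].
Use y[k] = Σ_j u[j]·v[(k-j) mod 3]. y[0] = 1×3 + 1×2 + 2×1 = 7; y[1] = 1×1 + 1×3 + 2×2 = 8; y[2] = 1×2 + 1×1 + 2×3 = 9. Result: [7, 8, 9]

[7, 8, 9]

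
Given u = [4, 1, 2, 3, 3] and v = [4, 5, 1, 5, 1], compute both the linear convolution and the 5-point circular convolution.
Linear: y_lin[0] = 4×4 = 16; y_lin[1] = 4×5 + 1×4 = 24; y_lin[2] = 4×1 + 1×5 + 2×4 = 17; y_lin[3] = 4×5 + 1×1 + 2×5 + 3×4 = 43; y_lin[4] = 4×1 + 1×5 + 2×1 + 3×5 + 3×4 = 38; y_lin[5] = 1×1 + 2×5 + 3×1 + 3×5 = 29; y_lin[6] = 2×1 + 3×5 + 3×1 = 20; y_lin[7] = 3×1 + 3×5 = 18; y_lin[8] = 3×1 = 3 → [16, 24, 17, 43, 38, 29, 20, 18, 3]. Circular (length 5): y[0] = 4×4 + 1×1 + 2×5 + 3×1 + 3×5 = 45; y[1] = 4×5 + 1×4 + 2×1 + 3×5 + 3×1 = 44; y[2] = 4×1 + 1×5 + 2×4 + 3×1 + 3×5 = 35; y[3] = 4×5 + 1×1 + 2×5 + 3×4 + 3×1 = 46; y[4] = 4×1 + 1×5 + 2×1 + 3×5 + 3×4 = 38 → [45, 44, 35, 46, 38]

Linear: [16, 24, 17, 43, 38, 29, 20, 18, 3], Circular: [45, 44, 35, 46, 38]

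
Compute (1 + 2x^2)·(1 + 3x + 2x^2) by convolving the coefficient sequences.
Ascending coefficients: a = [1, 0, 2], b = [1, 3, 2]. c[0] = 1×1 = 1; c[1] = 1×3 + 0×1 = 3; c[2] = 1×2 + 0×3 + 2×1 = 4; c[3] = 0×2 + 2×3 = 6; c[4] = 2×2 = 4. Result coefficients: [1, 3, 4, 6, 4] → 1 + 3x + 4x^2 + 6x^3 + 4x^4

1 + 3x + 4x^2 + 6x^3 + 4x^4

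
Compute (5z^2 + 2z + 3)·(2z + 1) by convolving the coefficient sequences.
Ascending coefficients: a = [3, 2, 5], b = [1, 2]. c[0] = 3×1 = 3; c[1] = 3×2 + 2×1 = 8; c[2] = 2×2 + 5×1 = 9; c[3] = 5×2 = 10. Result coefficients: [3, 8, 9, 10] → 10z^3 + 9z^2 + 8z + 3

10z^3 + 9z^2 + 8z + 3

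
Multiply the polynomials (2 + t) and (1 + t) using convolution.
Ascending coefficients: a = [2, 1], b = [1, 1]. c[0] = 2×1 = 2; c[1] = 2×1 + 1×1 = 3; c[2] = 1×1 = 1. Result coefficients: [2, 3, 1] → 2 + 3t + t^2

2 + 3t + t^2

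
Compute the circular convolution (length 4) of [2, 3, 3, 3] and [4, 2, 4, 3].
Use y[k] = Σ_j x[j]·h[(k-j) mod 4]. y[0] = 2×4 + 3×3 + 3×4 + 3×2 = 35; y[1] = 2×2 + 3×4 + 3×3 + 3×4 = 37; y[2] = 2×4 + 3×2 + 3×4 + 3×3 = 35; y[3] = 2×3 + 3×4 + 3×2 + 3×4 = 36. Result: [35, 37, 35, 36]

[35, 37, 35, 36]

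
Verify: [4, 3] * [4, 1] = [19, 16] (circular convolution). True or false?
Recompute circular convolution of [4, 3] and [4, 1]: y[0] = 4×4 + 3×1 = 19; y[1] = 4×1 + 3×4 = 16 → [19, 16]. Given [19, 16] matches, so answer: Yes

Yes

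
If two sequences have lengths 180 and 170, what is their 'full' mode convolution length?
Linear/full convolution length: m + n - 1 = 180 + 170 - 1 = 349

349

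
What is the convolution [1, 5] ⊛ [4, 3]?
y[0] = 1×4 = 4; y[1] = 1×3 + 5×4 = 23; y[2] = 5×3 = 15

[4, 23, 15]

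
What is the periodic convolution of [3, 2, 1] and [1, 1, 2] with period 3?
Use y[k] = Σ_j f[j]·g[(k-j) mod 3]. y[0] = 3×1 + 2×2 + 1×1 = 8; y[1] = 3×1 + 2×1 + 1×2 = 7; y[2] = 3×2 + 2×1 + 1×1 = 9. Result: [8, 7, 9]

[8, 7, 9]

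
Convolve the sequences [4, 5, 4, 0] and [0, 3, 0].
y[0] = 4×0 = 0; y[1] = 4×3 + 5×0 = 12; y[2] = 4×0 + 5×3 + 4×0 = 15; y[3] = 5×0 + 4×3 + 0×0 = 12; y[4] = 4×0 + 0×3 = 0; y[5] = 0×0 = 0

[0, 12, 15, 12, 0, 0]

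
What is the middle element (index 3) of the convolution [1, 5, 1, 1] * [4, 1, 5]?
Use y[k] = Σ_i a[i]·b[k-i] at k=3. y[3] = 5×5 + 1×1 + 1×4 = 30

30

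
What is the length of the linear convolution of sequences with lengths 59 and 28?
Linear/full convolution length: m + n - 1 = 59 + 28 - 1 = 86

86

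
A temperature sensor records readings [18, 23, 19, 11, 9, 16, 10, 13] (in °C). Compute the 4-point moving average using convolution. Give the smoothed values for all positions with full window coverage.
4-point moving average kernel = [1, 1, 1, 1]. Apply in 'valid' mode (full window coverage): avg[0] = (18 + 23 + 19 + 11) / 4 = 17.75; avg[1] = (23 + 19 + 11 + 9) / 4 = 15.5; avg[2] = (19 + 11 + 9 + 16) / 4 = 13.75; avg[3] = (11 + 9 + 16 + 10) / 4 = 11.5; avg[4] = (9 + 16 + 10 + 13) / 4 = 12.0. Smoothed values: [17.75, 15.5, 13.75, 11.5, 12.0]

[17.75, 15.5, 13.75, 11.5, 12.0]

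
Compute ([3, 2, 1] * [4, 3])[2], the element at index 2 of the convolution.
Use y[k] = Σ_i a[i]·b[k-i] at k=2. y[2] = 2×3 + 1×4 = 10

10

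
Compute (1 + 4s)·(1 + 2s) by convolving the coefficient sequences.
Ascending coefficients: a = [1, 4], b = [1, 2]. c[0] = 1×1 = 1; c[1] = 1×2 + 4×1 = 6; c[2] = 4×2 = 8. Result coefficients: [1, 6, 8] → 1 + 6s + 8s^2

1 + 6s + 8s^2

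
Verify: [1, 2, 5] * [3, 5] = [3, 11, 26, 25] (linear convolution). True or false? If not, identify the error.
Recompute linear convolution of [1, 2, 5] and [3, 5]: y[0] = 1×3 = 3; y[1] = 1×5 + 2×3 = 11; y[2] = 2×5 + 5×3 = 25; y[3] = 5×5 = 25 → [3, 11, 25, 25]. Compare to given [3, 11, 26, 25]: they differ at index 2: given 26, correct 25, so answer: No

No. Error at index 2: given 26, correct 25.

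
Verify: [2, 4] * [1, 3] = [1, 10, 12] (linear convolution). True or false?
Recompute linear convolution of [2, 4] and [1, 3]: y[0] = 2×1 = 2; y[1] = 2×3 + 4×1 = 10; y[2] = 4×3 = 12 → [2, 10, 12]. Compare to given [1, 10, 12]: they differ at index 0: given 1, correct 2, so answer: No

No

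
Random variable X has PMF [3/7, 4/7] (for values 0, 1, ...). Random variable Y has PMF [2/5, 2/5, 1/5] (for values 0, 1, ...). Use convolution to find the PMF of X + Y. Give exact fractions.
P(X+Y=k) = Σ_i P(X=i)·P(Y=k-i) — a convolution of [3/7, 4/7] and [2/5, 2/5, 1/5]. P(X+Y=0) = (3/7)×(2/5) = 6/35; P(X+Y=1) = (3/7)×(2/5) + (4/7)×(2/5) = 6/35 + 8/35 = 2/5; P(X+Y=2) = (3/7)×(1/5) + (4/7)×(2/5) = 3/35 + 8/35 = 11/35; P(X+Y=3) = (4/7)×(1/5) = 4/35. PMF: [6/35, 2/5, 11/35, 4/35] (sums to 1 ✓)

[6/35, 2/5, 11/35, 4/35]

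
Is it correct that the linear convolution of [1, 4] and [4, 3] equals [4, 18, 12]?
Recompute linear convolution of [1, 4] and [4, 3]: y[0] = 1×4 = 4; y[1] = 1×3 + 4×4 = 19; y[2] = 4×3 = 12 → [4, 19, 12]. Compare to given [4, 18, 12]: they differ at index 1: given 18, correct 19, so answer: No

No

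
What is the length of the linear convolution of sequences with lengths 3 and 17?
Linear/full convolution length: m + n - 1 = 3 + 17 - 1 = 19

19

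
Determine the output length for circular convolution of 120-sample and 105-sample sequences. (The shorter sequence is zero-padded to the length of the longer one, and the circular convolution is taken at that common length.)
Circular convolution (zero-padding the shorter input) has length max(m, n) = max(120, 105) = 120

120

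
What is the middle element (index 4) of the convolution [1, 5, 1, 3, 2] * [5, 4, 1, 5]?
Use y[k] = Σ_i a[i]·b[k-i] at k=4. y[4] = 5×5 + 1×1 + 3×4 + 2×5 = 48

48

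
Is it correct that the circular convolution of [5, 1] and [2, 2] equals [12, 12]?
Recompute circular convolution of [5, 1] and [2, 2]: y[0] = 5×2 + 1×2 = 12; y[1] = 5×2 + 1×2 = 12 → [12, 12]. Given [12, 12] matches, so answer: Yes

Yes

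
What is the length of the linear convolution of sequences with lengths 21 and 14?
Linear/full convolution length: m + n - 1 = 21 + 14 - 1 = 34

34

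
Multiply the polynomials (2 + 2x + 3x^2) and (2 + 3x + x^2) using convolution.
Ascending coefficients: a = [2, 2, 3], b = [2, 3, 1]. c[0] = 2×2 = 4; c[1] = 2×3 + 2×2 = 10; c[2] = 2×1 + 2×3 + 3×2 = 14; c[3] = 2×1 + 3×3 = 11; c[4] = 3×1 = 3. Result coefficients: [4, 10, 14, 11, 3] → 4 + 10x + 14x^2 + 11x^3 + 3x^4

4 + 10x + 14x^2 + 11x^3 + 3x^4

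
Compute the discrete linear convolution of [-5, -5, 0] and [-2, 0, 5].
y[0] = -5×-2 = 10; y[1] = -5×0 + -5×-2 = 10; y[2] = -5×5 + -5×0 + 0×-2 = -25; y[3] = -5×5 + 0×0 = -25; y[4] = 0×5 = 0

[10, 10, -25, -25, 0]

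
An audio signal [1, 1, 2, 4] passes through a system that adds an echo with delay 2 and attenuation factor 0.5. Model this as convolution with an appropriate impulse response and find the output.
Direct-path + delayed-attenuated-path model → impulse response h = [1, 0, 0.5] (1 at lag 0, 0.5 at lag 2). Output y[n] = x[n] + 0.5·x[n - 2] (with x[n] = 0 outside 0..3): y[0] = 1 + 0.5×0 = 1; y[1] = 1 + 0.5×0 = 1; y[2] = 2 + 0.5×1 = 2.5; y[3] = 4 + 0.5×1 = 4.5; y[4] = 0 + 0.5×2 = 1.0; y[5] = 0 + 0.5×4 = 2.0. So y = [1, 1, 2.5, 4.5, 1.0, 2.0]

[1, 1, 2.5, 4.5, 1.0, 2.0]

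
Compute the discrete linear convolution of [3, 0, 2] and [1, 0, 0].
y[0] = 3×1 = 3; y[1] = 3×0 + 0×1 = 0; y[2] = 3×0 + 0×0 + 2×1 = 2; y[3] = 0×0 + 2×0 = 0; y[4] = 2×0 = 0

[3, 0, 2, 0, 0]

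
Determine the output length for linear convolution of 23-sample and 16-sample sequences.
Linear/full convolution length: m + n - 1 = 23 + 16 - 1 = 38

38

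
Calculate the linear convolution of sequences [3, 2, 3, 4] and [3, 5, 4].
y[0] = 3×3 = 9; y[1] = 3×5 + 2×3 = 21; y[2] = 3×4 + 2×5 + 3×3 = 31; y[3] = 2×4 + 3×5 + 4×3 = 35; y[4] = 3×4 + 4×5 = 32; y[5] = 4×4 = 16

[9, 21, 31, 35, 32, 16]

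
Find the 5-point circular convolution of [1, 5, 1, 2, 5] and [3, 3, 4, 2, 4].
Use y[k] = Σ_j a[j]·b[(k-j) mod 5]. y[0] = 1×3 + 5×4 + 1×2 + 2×4 + 5×3 = 48; y[1] = 1×3 + 5×3 + 1×4 + 2×2 + 5×4 = 46; y[2] = 1×4 + 5×3 + 1×3 + 2×4 + 5×2 = 40; y[3] = 1×2 + 5×4 + 1×3 + 2×3 + 5×4 = 51; y[4] = 1×4 + 5×2 + 1×4 + 2×3 + 5×3 = 39. Result: [48, 46, 40, 51, 39]

[48, 46, 40, 51, 39]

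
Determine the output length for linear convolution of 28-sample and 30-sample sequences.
Linear/full convolution length: m + n - 1 = 28 + 30 - 1 = 57

57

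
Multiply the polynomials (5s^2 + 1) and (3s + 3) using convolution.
Ascending coefficients: a = [1, 0, 5], b = [3, 3]. c[0] = 1×3 = 3; c[1] = 1×3 + 0×3 = 3; c[2] = 0×3 + 5×3 = 15; c[3] = 5×3 = 15. Result coefficients: [3, 3, 15, 15] → 15s^3 + 15s^2 + 3s + 3

15s^3 + 15s^2 + 3s + 3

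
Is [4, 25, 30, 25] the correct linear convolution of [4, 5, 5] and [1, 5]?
Recompute linear convolution of [4, 5, 5] and [1, 5]: y[0] = 4×1 = 4; y[1] = 4×5 + 5×1 = 25; y[2] = 5×5 + 5×1 = 30; y[3] = 5×5 = 25 → [4, 25, 30, 25]. Given [4, 25, 30, 25] matches, so answer: Yes

Yes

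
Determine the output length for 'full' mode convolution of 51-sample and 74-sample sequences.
Linear/full convolution length: m + n - 1 = 51 + 74 - 1 = 124

124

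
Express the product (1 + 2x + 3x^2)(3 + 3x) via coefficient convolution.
Ascending coefficients: a = [1, 2, 3], b = [3, 3]. c[0] = 1×3 = 3; c[1] = 1×3 + 2×3 = 9; c[2] = 2×3 + 3×3 = 15; c[3] = 3×3 = 9. Result coefficients: [3, 9, 15, 9] → 3 + 9x + 15x^2 + 9x^3

3 + 9x + 15x^2 + 9x^3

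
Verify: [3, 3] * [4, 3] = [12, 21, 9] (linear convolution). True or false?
Recompute linear convolution of [3, 3] and [4, 3]: y[0] = 3×4 = 12; y[1] = 3×3 + 3×4 = 21; y[2] = 3×3 = 9 → [12, 21, 9]. Given [12, 21, 9] matches, so answer: Yes

Yes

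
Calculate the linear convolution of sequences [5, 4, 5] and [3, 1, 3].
y[0] = 5×3 = 15; y[1] = 5×1 + 4×3 = 17; y[2] = 5×3 + 4×1 + 5×3 = 34; y[3] = 4×3 + 5×1 = 17; y[4] = 5×3 = 15

[15, 17, 34, 17, 15]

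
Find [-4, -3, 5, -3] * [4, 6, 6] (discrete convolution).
y[0] = -4×4 = -16; y[1] = -4×6 + -3×4 = -36; y[2] = -4×6 + -3×6 + 5×4 = -22; y[3] = -3×6 + 5×6 + -3×4 = 0; y[4] = 5×6 + -3×6 = 12; y[5] = -3×6 = -18

[-16, -36, -22, 0, 12, -18]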